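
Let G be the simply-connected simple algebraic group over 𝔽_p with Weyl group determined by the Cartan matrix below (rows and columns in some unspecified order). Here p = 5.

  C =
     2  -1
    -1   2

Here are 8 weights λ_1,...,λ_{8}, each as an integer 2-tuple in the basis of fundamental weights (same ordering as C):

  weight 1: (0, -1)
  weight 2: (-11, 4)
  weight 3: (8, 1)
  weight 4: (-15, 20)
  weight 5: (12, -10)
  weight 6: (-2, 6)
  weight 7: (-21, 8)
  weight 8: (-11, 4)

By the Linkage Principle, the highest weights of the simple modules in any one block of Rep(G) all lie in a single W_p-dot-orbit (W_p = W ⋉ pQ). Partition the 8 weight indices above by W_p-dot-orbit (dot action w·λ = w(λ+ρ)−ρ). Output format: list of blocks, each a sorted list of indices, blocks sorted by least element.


Root system A_2: the 2×2 matrix C matches after relabeling.

Ā_5 reps of the 8 weights (A_2, coords as presented):

  λ_1 → (1, 0) · λ_2 → (0, 0) · λ_3 → (1, 3) · λ_4 → (1, 3) · λ_5 → (1, 3) · λ_6 → (1, 3) · λ_7 → (1, 0) · λ_8 → (0, 0)

3 distinct reps among the 8 weights ⇒ 3 W_5-linkage classes:

[[1, 7], [2, 8], [3, 4, 5, 6]]


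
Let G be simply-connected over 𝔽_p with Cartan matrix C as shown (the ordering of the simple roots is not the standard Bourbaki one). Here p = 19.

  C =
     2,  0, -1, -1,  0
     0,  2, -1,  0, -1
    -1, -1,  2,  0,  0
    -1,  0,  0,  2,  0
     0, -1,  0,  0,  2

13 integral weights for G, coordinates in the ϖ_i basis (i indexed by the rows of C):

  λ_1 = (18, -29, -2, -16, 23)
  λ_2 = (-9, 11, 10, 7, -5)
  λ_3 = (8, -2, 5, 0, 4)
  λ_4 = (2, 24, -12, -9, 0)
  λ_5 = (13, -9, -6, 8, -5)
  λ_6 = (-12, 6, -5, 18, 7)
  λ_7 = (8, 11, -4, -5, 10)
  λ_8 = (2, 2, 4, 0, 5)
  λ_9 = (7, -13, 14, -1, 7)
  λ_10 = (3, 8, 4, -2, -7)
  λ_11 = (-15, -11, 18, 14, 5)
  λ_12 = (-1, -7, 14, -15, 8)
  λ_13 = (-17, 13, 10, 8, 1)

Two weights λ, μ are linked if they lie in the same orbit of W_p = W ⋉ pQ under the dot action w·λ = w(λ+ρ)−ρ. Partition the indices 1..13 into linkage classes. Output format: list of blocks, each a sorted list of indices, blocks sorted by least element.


Root system A_5: the 5×5 matrix C matches after relabeling.

λ_j+ρ reflected into Ā_19 (⟨·,θ^∨⟩≤19); 5-tuples as given:

  1: (9, 1, 5, 0, 3)
  2: (4, 8, 3, 4, 0)
  3: (9, 1, 5, 0, 3)
  4: (3, 3, 5, 1, 6)
  5: (3, 8, 1, 2, 1)
  6: (4, 8, 3, 4, 0)
  7: (3, 8, 1, 2, 1)
  8: (3, 3, 5, 1, 6)
  9: (4, 8, 3, 4, 0)
  10: (3, 3, 5, 1, 6)
  11: (9, 1, 5, 0, 3)
  12: (9, 1, 5, 0, 3)
  13: (3, 3, 5, 1, 6)

Partition of {1..13} into 4 W_19-dot-orbits:

[[1, 3, 11, 12], [2, 6, 9], [4, 8, 10, 13], [5, 7]]


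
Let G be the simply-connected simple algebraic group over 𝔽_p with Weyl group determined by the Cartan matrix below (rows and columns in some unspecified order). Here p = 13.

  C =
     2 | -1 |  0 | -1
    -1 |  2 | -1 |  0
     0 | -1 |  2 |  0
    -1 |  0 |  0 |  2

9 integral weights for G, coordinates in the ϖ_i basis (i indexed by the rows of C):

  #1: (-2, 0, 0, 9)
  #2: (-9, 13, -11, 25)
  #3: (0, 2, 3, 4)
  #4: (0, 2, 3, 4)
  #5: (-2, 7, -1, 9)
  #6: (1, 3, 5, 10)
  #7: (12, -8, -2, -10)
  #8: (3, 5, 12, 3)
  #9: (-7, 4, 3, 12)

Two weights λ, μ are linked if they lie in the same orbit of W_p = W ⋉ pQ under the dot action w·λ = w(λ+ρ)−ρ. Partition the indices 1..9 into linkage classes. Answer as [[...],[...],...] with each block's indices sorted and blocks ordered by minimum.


C ↔ A_4 under row/col permutation; |W(A_4)| = 120.

Folding the 9 weights λ_j+ρ into Ā_13 (reps in the given 4-coord order):

    λ_1 → (1, 0, 1, 9)
    λ_2 → (1, 3, 4, 5)
    λ_3 → (1, 3, 4, 5)
    λ_4 → (1, 3, 4, 5)
    λ_5 → (1, 3, 4, 5)
    λ_6 → (2, 0, 4, 1)
    λ_7 → (1, 3, 4, 5)
    λ_8 → (5, 1, 0, 4)
    λ_9 → (5, 1, 0, 4)

4 distinct reps among the 9 weights ⇒ 4 W_13-linkage classes:

[[1], [2, 3, 4, 5, 7], [6], [8, 9]]


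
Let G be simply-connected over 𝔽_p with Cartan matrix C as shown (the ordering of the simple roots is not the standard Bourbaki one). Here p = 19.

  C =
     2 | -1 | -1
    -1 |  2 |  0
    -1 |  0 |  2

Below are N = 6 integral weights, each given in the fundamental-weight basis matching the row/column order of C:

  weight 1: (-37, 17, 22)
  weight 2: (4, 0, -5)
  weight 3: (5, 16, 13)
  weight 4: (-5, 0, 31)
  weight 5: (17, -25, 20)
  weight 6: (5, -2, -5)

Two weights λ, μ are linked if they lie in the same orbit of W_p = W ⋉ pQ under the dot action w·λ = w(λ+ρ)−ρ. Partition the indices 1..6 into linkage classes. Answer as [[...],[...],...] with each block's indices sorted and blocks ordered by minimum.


Cartan matrix: type A_3 (|W|=24); un-permuting the 3 rows.

Alcove-folded reps (p=19, 6 weights, presented ϖ-order):

  [1] (1, 1, 4)
  [2] (1, 1, 4)
  [3] (1, 1, 4)
  [4] (9, 1, 6)
  [5] (1, 1, 4)
  [6] (1, 1, 4)

The 6 indices split into 2 linkage classes (same alcove rep ⇔ same W_19-dot-orbit):

[[1, 2, 3, 5, 6], [4]]


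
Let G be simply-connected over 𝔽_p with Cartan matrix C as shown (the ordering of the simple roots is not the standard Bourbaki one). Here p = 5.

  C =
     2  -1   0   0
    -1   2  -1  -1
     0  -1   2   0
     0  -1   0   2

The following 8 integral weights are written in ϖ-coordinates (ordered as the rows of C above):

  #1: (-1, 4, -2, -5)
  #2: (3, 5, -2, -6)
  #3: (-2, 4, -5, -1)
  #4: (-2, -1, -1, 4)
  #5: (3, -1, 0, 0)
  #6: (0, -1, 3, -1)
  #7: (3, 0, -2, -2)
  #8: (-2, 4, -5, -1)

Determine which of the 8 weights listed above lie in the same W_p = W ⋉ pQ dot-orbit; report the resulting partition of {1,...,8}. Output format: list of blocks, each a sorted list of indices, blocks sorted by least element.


Cartan matrix: type D_4 (|W|=192); un-permuting the 4 rows.

λ_j+ρ reflected into Ā_5 (⟨·,θ^∨⟩≤5); 4-tuples as given:

  λ_1+ρ ↦ (0, 0, 1, 4)
  λ_2+ρ ↦ (1, 0, 4, 0)
  λ_3+ρ ↦ (1, 0, 4, 0)
  λ_4+ρ ↦ (0, 0, 1, 4)
  λ_5+ρ ↦ (3, 1, 0, 0)
  λ_6+ρ ↦ (1, 0, 4, 0)
  λ_7+ρ ↦ (3, 1, 0, 0)
  λ_8+ρ ↦ (1, 0, 4, 0)

The 8 indices split into 3 linkage classes (same alcove rep ⇔ same W_5-dot-orbit):

[[1, 4], [2, 3, 6, 8], [5, 7]]


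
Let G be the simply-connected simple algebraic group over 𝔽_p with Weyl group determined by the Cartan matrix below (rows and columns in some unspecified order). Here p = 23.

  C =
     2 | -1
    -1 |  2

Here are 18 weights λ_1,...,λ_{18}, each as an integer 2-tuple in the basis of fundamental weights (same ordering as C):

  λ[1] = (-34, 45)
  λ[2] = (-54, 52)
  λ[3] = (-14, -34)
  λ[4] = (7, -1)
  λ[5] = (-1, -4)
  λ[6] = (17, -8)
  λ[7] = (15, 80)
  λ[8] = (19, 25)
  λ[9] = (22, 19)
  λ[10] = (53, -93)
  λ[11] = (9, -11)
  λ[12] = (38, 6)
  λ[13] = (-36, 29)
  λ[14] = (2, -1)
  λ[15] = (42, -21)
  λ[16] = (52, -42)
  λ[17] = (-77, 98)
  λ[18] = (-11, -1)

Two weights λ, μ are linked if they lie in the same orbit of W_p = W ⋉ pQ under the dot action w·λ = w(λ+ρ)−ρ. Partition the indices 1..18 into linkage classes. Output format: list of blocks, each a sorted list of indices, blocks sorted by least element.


Type A_2, rank 2, |W|=6; reorder rows/cols to standard.

W_23-reps of the 18 weights in Ā_23 (same 2-coord order as C):

  λ_1 → (0, 10)
  λ_2 → (0, 16)
  λ_3 → (0, 10)
  λ_4 → (8, 0)
  λ_5 → (3, 0)
  λ_6 → (11, 7)
  λ_7 → (11, 7)
  λ_8 → (3, 0)
  λ_9 → (3, 0)
  λ_10 → (8, 0)
  λ_11 → (0, 10)
  λ_12 → (0, 16)
  λ_13 → (11, 7)
  λ_14 → (3, 0)
  λ_15 → (3, 0)
  λ_16 → (11, 7)
  λ_17 → (0, 16)
  λ_18 → (0, 10)

Linkage partition of the 18 weights (5 classes, p=23):

[[1, 3, 11, 18], [2, 12, 17], [4, 10], [5, 8, 9, 14, 15], [6, 7, 13, 16]]


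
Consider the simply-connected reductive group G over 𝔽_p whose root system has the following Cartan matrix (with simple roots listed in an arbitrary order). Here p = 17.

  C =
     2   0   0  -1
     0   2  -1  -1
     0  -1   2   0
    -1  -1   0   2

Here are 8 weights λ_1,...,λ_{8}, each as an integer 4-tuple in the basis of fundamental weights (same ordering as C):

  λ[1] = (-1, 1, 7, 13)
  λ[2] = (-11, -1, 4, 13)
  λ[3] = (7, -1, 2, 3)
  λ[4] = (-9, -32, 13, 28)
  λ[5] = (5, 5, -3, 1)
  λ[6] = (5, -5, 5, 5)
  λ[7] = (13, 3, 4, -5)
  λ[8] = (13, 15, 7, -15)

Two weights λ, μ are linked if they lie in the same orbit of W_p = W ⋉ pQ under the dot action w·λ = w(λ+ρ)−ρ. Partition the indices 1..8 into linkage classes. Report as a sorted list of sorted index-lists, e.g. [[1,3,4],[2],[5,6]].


Cartan matrix: type A_4 (|W|=120); un-permuting the 4 rows.

W_17-reps of the 8 weights in Ā_17 (same 4-coord order as C):

    1: (7, 2, 1, 7)
    2: (8, 0, 3, 4)
    3: (8, 0, 3, 4)
    4: (8, 0, 3, 4)
    5: (6, 4, 2, 2)
    6: (6, 4, 2, 2)
    7: (8, 0, 3, 4)
    8: (7, 2, 1, 7)

Grouping the 8 weights by Ā_17-representative: 3 linkage classes.

[[1, 8], [2, 3, 4, 7], [5, 6]]


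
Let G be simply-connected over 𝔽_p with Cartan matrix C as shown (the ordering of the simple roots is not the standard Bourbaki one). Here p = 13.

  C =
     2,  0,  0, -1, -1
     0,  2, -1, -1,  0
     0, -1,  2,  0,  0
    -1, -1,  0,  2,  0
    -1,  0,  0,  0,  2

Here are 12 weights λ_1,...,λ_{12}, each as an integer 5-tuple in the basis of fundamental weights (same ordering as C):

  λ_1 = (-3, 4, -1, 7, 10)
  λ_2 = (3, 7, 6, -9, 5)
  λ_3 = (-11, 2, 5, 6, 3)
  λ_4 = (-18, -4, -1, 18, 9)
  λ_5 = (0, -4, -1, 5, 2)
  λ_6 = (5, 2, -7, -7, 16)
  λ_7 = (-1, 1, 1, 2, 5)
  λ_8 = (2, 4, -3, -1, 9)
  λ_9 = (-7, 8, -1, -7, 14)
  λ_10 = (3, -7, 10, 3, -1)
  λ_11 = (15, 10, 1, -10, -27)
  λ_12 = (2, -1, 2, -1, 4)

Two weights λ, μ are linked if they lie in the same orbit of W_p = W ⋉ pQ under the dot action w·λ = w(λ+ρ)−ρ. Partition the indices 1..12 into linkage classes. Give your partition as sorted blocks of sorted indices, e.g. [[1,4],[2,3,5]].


C ↔ A_5 under row/col permutation; |W(A_5)| = 720.

W_13-reps of the 12 weights in Ā_13 (same 5-coord order as C):

  λ_1+ρ ↦ (2, 4, 5, 2, 0) · λ_2+ρ ↦ (2, 0, 3, 4, 2) · λ_3+ρ ↦ (1, 0, 3, 3, 3) · λ_4+ρ ↦ (6, 0, 1, 3, 1) · λ_5+ρ ↦ (1, 0, 3, 3, 3) · λ_6+ρ ↦ (1, 0, 3, 3, 3) · λ_7+ρ ↦ (0, 2, 2, 3, 6) · λ_8+ρ ↦ (3, 0, 3, 0, 5) · λ_9+ρ ↦ (6, 0, 1, 3, 1) · λ_10+ρ ↦ (2, 4, 5, 2, 0) · λ_11+ρ ↦ (0, 2, 2, 3, 6) · λ_12+ρ ↦ (3, 0, 3, 0, 5)

The 12 indices split into 6 linkage classes (same alcove rep ⇔ same W_13-dot-orbit):

[[1, 10], [2], [3, 5, 6], [4, 9], [7, 11], [8, 12]]


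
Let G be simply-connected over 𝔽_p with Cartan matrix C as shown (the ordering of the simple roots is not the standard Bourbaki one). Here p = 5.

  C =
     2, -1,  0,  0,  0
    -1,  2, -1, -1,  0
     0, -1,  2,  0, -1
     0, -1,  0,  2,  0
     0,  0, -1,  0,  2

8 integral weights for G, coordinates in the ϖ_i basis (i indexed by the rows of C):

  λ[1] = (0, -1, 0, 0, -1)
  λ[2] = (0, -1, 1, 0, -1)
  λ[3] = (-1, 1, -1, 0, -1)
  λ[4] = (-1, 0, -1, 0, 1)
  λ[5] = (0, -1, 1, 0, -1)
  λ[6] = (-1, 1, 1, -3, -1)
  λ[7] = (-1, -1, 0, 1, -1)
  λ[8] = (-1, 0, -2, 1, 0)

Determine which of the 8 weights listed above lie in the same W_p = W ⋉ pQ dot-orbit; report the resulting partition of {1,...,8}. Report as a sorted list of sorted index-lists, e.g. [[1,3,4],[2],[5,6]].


Dynkin diagram of C (from the 8 off-diagonal −1 entries): D_5.

Alcove-folded reps (p=5, 8 weights, presented ϖ-order):

  λ_1 → (1, 0, 1, 1, 0)
  λ_2 → (1, 0, 1, 1, 0)
  λ_3 → (0, 2, 0, 1, 0)
  λ_4 → (0, 1, 0, 1, 2)
  λ_5 → (1, 0, 1, 1, 0)
  λ_6 → (0, 0, 1, 2, 0)
  λ_7 → (0, 0, 1, 2, 0)
  λ_8 → (0, 0, 1, 2, 0)

Linkage partition of the 8 weights (4 classes, p=5):

[[1, 2, 5], [3], [4], [6, 7, 8]]


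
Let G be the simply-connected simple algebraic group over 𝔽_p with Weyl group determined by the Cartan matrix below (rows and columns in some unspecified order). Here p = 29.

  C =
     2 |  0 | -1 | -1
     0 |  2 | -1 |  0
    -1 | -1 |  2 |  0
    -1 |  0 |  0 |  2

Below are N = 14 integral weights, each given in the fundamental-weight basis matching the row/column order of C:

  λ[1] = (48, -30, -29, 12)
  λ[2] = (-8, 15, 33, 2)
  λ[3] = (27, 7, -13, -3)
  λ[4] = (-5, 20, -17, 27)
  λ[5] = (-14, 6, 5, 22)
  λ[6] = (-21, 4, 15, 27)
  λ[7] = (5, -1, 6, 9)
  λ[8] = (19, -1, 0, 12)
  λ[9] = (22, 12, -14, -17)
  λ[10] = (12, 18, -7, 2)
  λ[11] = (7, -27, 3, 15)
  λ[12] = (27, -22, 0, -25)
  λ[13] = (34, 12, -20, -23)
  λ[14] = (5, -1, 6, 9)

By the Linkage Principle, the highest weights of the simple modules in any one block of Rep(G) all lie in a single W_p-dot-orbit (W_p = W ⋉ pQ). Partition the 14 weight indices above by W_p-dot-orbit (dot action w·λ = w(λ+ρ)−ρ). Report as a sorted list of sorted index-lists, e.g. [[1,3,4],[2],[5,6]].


Root system A_4: the 4×4 matrix C matches after relabeling.

Each λ_j+ρ reduced to Ā_29; 4-tuples below use C's row order:

  λ_1+ρ ↦ (16, 1, 4, 8);  λ_2+ρ ↦ (14, 4, 8, 2);  λ_3+ρ ↦ (14, 4, 8, 2);  λ_4+ρ ↦ (16, 1, 4, 8);  λ_5+ρ ↦ (6, 0, 7, 10);  λ_6+ρ ↦ (16, 1, 4, 8);  λ_7+ρ ↦ (6, 0, 7, 10);  λ_8+ρ ↦ (16, 1, 4, 8);  λ_9+ρ ↦ (6, 0, 7, 10);  λ_10+ρ ↦ (7, 13, 6, 3);  λ_11+ρ ↦ (14, 4, 8, 2);  λ_12+ρ ↦ (16, 1, 4, 8);  λ_13+ρ ↦ (6, 0, 7, 10);  λ_14+ρ ↦ (6, 0, 7, 10)

Grouping the 14 weights by Ā_29-representative: 4 linkage classes.

[[1, 4, 6, 8, 12], [2, 3, 11], [5, 7, 9, 13, 14], [10]]


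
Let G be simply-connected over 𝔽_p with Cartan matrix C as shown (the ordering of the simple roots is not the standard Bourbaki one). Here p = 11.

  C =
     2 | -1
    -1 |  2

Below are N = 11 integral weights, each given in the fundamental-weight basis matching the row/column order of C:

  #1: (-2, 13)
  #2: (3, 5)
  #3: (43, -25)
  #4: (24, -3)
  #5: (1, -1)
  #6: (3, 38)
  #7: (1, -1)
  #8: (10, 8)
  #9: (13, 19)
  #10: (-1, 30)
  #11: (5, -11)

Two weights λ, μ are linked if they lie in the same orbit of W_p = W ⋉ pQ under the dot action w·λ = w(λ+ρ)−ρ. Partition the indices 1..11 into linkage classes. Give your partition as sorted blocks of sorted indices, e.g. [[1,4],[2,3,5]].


C ↔ A_2 under row/col permutation; |W(A_2)| = 6.

Each λ_j+ρ reduced to Ā_11; 2-tuples below use C's row order:

  1: (2, 8)
  2: (4, 6)
  3: (2, 0)
  4: (2, 8)
  5: (2, 0)
  6: (4, 6)
  7: (2, 0)
  8: (2, 0)
  9: (2, 8)
  10: (2, 0)
  11: (4, 6)

Linkage partition of the 11 weights (3 classes, p=11):

[[1, 4, 9], [2, 6, 11], [3, 5, 7, 8, 10]]


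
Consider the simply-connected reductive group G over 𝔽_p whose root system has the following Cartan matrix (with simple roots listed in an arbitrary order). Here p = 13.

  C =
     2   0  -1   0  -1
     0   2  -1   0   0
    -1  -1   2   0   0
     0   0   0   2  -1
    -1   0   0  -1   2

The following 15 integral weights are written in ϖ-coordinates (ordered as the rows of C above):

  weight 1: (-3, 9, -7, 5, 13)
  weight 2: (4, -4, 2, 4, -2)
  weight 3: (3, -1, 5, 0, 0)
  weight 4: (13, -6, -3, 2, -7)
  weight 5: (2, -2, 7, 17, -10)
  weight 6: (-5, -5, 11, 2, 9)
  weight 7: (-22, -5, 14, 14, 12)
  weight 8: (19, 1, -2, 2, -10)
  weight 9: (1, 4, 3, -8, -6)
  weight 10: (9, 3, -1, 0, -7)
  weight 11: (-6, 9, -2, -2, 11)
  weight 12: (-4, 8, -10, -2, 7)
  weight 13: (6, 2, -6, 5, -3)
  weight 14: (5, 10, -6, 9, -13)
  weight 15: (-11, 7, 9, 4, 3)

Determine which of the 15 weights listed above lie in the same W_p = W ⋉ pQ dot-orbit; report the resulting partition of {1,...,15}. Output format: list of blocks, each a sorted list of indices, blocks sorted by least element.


Root system A_5: the 5×5 matrix C matches after relabeling.

λ_j+ρ reflected into Ā_13 (⟨·,θ^∨⟩≤13); 5-tuples as given:

    λ_1 → (1, 1, 5, 2, 3)
    λ_2 → (4, 3, 0, 4, 1)
    λ_3 → (4, 0, 6, 1, 1)
    λ_4 → (1, 1, 5, 2, 3)
    λ_5 → (1, 1, 5, 2, 3)
    λ_6 → (4, 3, 0, 4, 1)
    λ_7 → (0, 2, 3, 4, 2)
    λ_8 → (4, 0, 6, 1, 1)
    λ_9 → (1, 1, 5, 2, 3)
    λ_10 → (4, 3, 0, 4, 1)
    λ_11 → (1, 1, 5, 2, 3)
    λ_12 → (4, 3, 0, 4, 1)
    λ_13 → (0, 2, 3, 4, 2)
    λ_14 → (4, 0, 6, 1, 1)
    λ_15 → (4, 3, 0, 4, 1)

The 15 indices split into 4 linkage classes (same alcove rep ⇔ same W_13-dot-orbit):

[[1, 4, 5, 9, 11], [2, 6, 10, 12, 15], [3, 8, 14], [7, 13]]


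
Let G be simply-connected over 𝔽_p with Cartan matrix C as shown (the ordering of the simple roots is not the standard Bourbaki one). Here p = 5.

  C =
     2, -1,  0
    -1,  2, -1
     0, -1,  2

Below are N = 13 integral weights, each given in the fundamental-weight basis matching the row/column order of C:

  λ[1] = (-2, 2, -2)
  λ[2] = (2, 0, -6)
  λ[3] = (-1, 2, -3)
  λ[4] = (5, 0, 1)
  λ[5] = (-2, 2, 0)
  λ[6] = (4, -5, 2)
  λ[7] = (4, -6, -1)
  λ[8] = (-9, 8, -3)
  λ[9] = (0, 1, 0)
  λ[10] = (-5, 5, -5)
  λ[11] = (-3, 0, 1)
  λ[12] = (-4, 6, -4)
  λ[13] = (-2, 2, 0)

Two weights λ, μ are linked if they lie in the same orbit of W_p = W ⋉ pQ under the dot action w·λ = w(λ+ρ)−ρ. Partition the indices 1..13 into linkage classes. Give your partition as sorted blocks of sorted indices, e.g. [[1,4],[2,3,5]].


Type A_3, rank 3, |W|=24; reorder rows/cols to standard.

λ_j+ρ reflected into Ā_5 (⟨·,θ^∨⟩≤5); 3-tuples as given:

  λ_1 → (1, 1, 1);  λ_2 → (1, 3, 1);  λ_3 → (0, 1, 2);  λ_4 → (1, 1, 1);  λ_5 → (1, 2, 1);  λ_6 → (1, 3, 1);  λ_7 → (0, 0, 5);  λ_8 → (1, 2, 1);  λ_9 → (1, 2, 1);  λ_10 → (1, 2, 1);  λ_11 → (1, 1, 1);  λ_12 → (1, 1, 1);  λ_13 → (1, 2, 1)

5 distinct reps among the 13 weights ⇒ 5 W_5-linkage classes:

[[1, 4, 11, 12], [2, 6], [3], [5, 8, 9, 10, 13], [7]]


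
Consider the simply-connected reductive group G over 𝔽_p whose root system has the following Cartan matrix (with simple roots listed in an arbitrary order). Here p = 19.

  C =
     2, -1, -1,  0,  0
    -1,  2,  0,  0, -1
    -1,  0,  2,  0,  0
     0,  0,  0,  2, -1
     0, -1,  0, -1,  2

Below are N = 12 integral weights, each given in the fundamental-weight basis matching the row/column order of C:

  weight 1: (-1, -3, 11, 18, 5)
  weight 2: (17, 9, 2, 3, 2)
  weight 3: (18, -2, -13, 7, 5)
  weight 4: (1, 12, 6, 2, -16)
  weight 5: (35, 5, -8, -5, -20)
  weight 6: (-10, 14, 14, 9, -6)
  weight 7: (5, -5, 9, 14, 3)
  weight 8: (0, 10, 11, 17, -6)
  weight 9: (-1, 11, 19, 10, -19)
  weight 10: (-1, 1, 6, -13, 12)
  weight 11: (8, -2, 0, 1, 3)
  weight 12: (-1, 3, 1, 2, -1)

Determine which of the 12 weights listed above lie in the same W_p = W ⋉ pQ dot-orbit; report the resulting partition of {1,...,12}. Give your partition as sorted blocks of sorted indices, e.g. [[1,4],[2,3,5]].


Type A_5, rank 5, |W|=720; reorder rows/cols to standard.

λ_j+ρ reflected into Ā_19 (⟨·,θ^∨⟩≤19); 5-tuples as given:

  1: (0, 4, 2, 3, 0)
  2: (0, 2, 4, 9, 1)
  3: (5, 1, 1, 5, 0)
  4: (0, 2, 4, 9, 1)
  5: (0, 4, 2, 3, 0)
  6: (8, 1, 1, 2, 3)
  7: (0, 4, 2, 3, 0)
  8: (5, 1, 1, 5, 0)
  9: (5, 1, 1, 5, 0)
  10: (0, 2, 4, 9, 1)
  11: (8, 1, 1, 2, 3)
  12: (0, 4, 2, 3, 0)

Partition of {1..12} into 4 W_19-dot-orbits:

[[1, 5, 7, 12], [2, 4, 10], [3, 8, 9], [6, 11]]


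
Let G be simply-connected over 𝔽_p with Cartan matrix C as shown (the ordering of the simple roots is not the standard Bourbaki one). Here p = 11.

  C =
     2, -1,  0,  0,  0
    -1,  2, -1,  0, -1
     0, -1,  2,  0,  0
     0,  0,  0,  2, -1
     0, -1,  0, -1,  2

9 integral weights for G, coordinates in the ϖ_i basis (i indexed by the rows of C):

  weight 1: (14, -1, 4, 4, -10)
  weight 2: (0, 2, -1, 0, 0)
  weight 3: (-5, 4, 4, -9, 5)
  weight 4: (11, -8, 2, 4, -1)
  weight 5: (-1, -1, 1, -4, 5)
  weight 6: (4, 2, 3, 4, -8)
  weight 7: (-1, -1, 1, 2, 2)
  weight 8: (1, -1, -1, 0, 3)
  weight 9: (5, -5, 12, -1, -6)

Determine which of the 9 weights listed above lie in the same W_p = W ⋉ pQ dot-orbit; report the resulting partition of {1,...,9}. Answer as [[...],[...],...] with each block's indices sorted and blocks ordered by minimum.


Dynkin diagram of C (from the 8 off-diagonal −1 entries): D_5.

λ_j+ρ reflected into Ā_11 (⟨·,θ^∨⟩≤11); 5-tuples as given:

  λ_1 → (2, 0, 0, 1, 4);  λ_2 → (1, 3, 0, 1, 1);  λ_3 → (1, 3, 0, 1, 1);  λ_4 → (1, 3, 0, 1, 1);  λ_5 → (0, 0, 2, 3, 3);  λ_6 → (1, 3, 0, 1, 1);  λ_7 → (0, 0, 2, 3, 3);  λ_8 → (2, 0, 0, 1, 4);  λ_9 → (0, 1, 1, 2, 2)

Linkage partition of the 9 weights (4 classes, p=11):

[[1, 8], [2, 3, 4, 6], [5, 7], [9]]


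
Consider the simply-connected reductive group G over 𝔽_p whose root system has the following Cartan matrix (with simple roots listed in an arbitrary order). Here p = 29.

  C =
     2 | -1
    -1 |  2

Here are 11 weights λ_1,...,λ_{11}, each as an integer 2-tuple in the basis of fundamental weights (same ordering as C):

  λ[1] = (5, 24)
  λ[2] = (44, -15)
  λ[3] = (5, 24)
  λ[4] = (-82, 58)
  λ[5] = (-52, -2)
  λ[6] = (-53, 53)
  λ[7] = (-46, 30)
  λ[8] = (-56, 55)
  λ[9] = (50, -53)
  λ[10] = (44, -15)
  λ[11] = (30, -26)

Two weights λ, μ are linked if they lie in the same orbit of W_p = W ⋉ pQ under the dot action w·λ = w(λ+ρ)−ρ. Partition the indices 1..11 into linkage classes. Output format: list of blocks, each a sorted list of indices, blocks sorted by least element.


A_2 Cartan matrix, 2 simple roots permuted; ρ=(1,1).

Folding the 11 weights λ_j+ρ into Ā_29 (reps in the given 2-coord order):

    1: (4, 23)
    2: (13, 2)
    3: (4, 23)
    4: (22, 6)
    5: (22, 6)
    6: (4, 23)
    7: (13, 2)
    8: (2, 26)
    9: (22, 6)
    10: (13, 2)
    11: (4, 23)

The 11 indices split into 4 linkage classes (same alcove rep ⇔ same W_29-dot-orbit):

[[1, 3, 6, 11], [2, 7, 10], [4, 5, 9], [8]]


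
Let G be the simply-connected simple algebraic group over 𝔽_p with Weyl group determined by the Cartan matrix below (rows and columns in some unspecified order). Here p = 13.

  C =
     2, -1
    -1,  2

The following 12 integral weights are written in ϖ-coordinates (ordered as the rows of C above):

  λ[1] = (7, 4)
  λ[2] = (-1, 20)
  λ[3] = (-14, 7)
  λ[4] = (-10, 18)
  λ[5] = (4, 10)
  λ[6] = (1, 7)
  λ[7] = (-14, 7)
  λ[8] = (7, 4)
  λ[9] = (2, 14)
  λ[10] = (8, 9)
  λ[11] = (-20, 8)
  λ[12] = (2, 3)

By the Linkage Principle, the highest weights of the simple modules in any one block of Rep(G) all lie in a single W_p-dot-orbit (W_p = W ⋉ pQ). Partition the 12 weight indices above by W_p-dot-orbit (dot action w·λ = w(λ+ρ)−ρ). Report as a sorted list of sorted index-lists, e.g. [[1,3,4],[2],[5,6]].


C ↔ A_2 under row/col permutation; |W(A_2)| = 6.

W_13-reps of the 12 weights in Ā_13 (same 2-coord order as C):

  λ_1+ρ ↦ (8, 5)
  λ_2+ρ ↦ (8, 5)
  λ_3+ρ ↦ (8, 5)
  λ_4+ρ ↦ (3, 4)
  λ_5+ρ ↦ (2, 8)
  λ_6+ρ ↦ (2, 8)
  λ_7+ρ ↦ (8, 5)
  λ_8+ρ ↦ (8, 5)
  λ_9+ρ ↦ (2, 8)
  λ_10+ρ ↦ (3, 4)
  λ_11+ρ ↦ (3, 4)
  λ_12+ρ ↦ (3, 4)

Partition of {1..12} into 3 W_13-dot-orbits:

[[1, 2, 3, 7, 8], [4, 10, 11, 12], [5, 6, 9]]


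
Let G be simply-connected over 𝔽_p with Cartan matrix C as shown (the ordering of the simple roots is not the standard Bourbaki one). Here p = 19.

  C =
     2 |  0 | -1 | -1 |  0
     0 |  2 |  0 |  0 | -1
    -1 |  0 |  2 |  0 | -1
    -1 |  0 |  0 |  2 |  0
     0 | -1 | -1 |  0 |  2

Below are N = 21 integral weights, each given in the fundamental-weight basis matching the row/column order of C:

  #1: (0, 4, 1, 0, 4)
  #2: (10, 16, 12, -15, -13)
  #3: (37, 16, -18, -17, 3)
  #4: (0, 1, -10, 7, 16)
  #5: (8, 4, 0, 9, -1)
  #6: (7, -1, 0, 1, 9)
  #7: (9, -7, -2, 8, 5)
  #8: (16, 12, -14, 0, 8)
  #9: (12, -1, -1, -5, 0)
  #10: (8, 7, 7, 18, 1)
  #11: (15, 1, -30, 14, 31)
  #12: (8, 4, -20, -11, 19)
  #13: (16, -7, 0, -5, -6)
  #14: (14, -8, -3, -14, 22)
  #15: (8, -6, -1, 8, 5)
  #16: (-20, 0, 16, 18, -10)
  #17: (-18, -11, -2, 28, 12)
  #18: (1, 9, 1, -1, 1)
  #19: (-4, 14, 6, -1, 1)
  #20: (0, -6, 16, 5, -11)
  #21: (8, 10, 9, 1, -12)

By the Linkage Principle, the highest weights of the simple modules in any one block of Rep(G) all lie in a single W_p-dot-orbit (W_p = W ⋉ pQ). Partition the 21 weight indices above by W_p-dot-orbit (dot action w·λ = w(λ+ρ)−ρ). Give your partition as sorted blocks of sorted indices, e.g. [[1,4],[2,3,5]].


Cartan matrix: type A_5 (|W|=720); un-permuting the 5 rows.

Ā_19 reps of the 21 weights (A_5, coords as presented):

  λ_1+ρ ↦ (1, 5, 2, 1, 5) · λ_2+ρ ↦ (1, 5, 2, 1, 5) · λ_3+ρ ↦ (2, 10, 2, 0, 2) · λ_4+ρ ↦ (8, 2, 1, 0, 8) · λ_5+ρ ↦ (9, 0, 0, 4, 1) · λ_6+ρ ↦ (8, 2, 1, 0, 8) · λ_7+ρ ↦ (9, 0, 0, 4, 1) · λ_8+ρ ↦ (3, 1, 6, 4, 4) · λ_9+ρ ↦ (9, 0, 0, 4, 1) · λ_10+ρ ↦ (8, 2, 1, 0, 8) · λ_11+ρ ↦ (2, 10, 2, 0, 2) · λ_12+ρ ↦ (9, 0, 0, 4, 1) · λ_13+ρ ↦ (3, 1, 6, 4, 4) · λ_14+ρ ↦ (2, 10, 2, 0, 2) · λ_15+ρ ↦ (9, 0, 0, 4, 1) · λ_16+ρ ↦ (8, 2, 1, 0, 8) · λ_17+ρ ↦ (1, 5, 2, 1, 5) · λ_18+ρ ↦ (2, 10, 2, 0, 2) · λ_19+ρ ↦ (2, 10, 2, 0, 2) · λ_20+ρ ↦ (1, 5, 2, 1, 5) · λ_21+ρ ↦ (8, 2, 1, 0, 8)

Grouping the 21 weights by Ā_19-representative: 5 linkage classes.

[[1, 2, 17, 20], [3, 11, 14, 18, 19], [4, 6, 10, 16, 21], [5, 7, 9, 12, 15], [8, 13]]


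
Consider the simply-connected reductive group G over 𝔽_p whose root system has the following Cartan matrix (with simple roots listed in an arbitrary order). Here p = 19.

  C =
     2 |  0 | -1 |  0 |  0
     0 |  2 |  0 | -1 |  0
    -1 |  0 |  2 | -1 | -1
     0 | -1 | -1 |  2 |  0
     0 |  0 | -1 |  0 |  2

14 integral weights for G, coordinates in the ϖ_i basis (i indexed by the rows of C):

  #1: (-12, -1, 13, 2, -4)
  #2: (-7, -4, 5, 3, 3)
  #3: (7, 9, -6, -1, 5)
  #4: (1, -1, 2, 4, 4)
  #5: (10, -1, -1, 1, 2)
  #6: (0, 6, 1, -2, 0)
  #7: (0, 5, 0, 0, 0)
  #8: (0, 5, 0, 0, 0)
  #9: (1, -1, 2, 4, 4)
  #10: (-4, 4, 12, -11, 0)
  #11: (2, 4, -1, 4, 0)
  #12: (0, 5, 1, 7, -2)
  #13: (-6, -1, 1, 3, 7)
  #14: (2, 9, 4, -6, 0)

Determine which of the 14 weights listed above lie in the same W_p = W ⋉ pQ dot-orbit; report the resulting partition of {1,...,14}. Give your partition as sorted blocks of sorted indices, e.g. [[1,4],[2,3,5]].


Root system D_5: the 5×5 matrix C matches after relabeling.

Alcove-folded reps (p=19, 14 weights, presented ϖ-order):

  λ_1+ρ ↦ (11, 0, 0, 2, 3) · λ_2+ρ ↦ (6, 3, 0, 1, 4) · λ_3+ρ ↦ (3, 5, 0, 5, 1) · λ_4+ρ ↦ (2, 0, 3, 1, 5) · λ_5+ρ ↦ (11, 0, 0, 2, 3) · λ_6+ρ ↦ (1, 6, 1, 1, 1) · λ_7+ρ ↦ (1, 6, 1, 1, 1) · λ_8+ρ ↦ (1, 6, 1, 1, 1) · λ_9+ρ ↦ (2, 0, 3, 1, 5) · λ_10+ρ ↦ (3, 5, 0, 5, 1) · λ_11+ρ ↦ (3, 5, 0, 5, 1) · λ_12+ρ ↦ (1, 6, 1, 1, 1) · λ_13+ρ ↦ (2, 0, 3, 1, 5) · λ_14+ρ ↦ (3, 5, 0, 5, 1)

Linkage partition of the 14 weights (5 classes, p=19):

[[1, 5], [2], [3, 10, 11, 14], [4, 9, 13], [6, 7, 8, 12]]


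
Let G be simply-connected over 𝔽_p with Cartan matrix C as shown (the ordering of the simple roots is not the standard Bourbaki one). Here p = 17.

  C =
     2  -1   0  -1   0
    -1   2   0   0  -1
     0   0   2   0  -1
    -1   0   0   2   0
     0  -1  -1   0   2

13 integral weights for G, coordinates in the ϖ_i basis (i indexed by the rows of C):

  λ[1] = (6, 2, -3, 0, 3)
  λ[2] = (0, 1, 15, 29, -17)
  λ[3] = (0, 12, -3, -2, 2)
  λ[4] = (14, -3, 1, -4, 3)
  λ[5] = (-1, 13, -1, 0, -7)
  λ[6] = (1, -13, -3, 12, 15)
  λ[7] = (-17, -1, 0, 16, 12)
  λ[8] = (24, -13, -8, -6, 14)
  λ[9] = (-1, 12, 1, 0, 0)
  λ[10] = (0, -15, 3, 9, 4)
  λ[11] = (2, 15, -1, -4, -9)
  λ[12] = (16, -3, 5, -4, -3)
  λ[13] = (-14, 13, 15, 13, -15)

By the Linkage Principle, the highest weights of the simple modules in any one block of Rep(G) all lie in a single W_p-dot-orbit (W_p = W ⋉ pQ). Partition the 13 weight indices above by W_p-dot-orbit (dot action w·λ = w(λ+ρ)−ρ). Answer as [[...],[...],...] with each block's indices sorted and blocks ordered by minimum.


Root system A_5: the 5×5 matrix C matches after relabeling.

Alcove-folded reps (p=17, 13 weights, presented ϖ-order):

  λ_1+ρ ↦ (7, 3, 2, 1, 2) · λ_2+ρ ↦ (0, 13, 2, 1, 1) · λ_3+ρ ↦ (0, 13, 2, 1, 1) · λ_4+ρ ↦ (10, 2, 0, 1, 2) · λ_5+ρ ↦ (0, 8, 6, 1, 0) · λ_6+ρ ↦ (10, 2, 0, 1, 2) · λ_7+ρ ↦ (0, 13, 2, 1, 1) · λ_8+ρ ↦ (2, 4, 1, 3, 4) · λ_9+ρ ↦ (0, 13, 2, 1, 1) · λ_10+ρ ↦ (2, 4, 1, 3, 4) · λ_11+ρ ↦ (0, 8, 6, 1, 0) · λ_12+ρ ↦ (10, 2, 0, 1, 2) · λ_13+ρ ↦ (0, 13, 2, 1, 1)

Linkage partition of the 13 weights (5 classes, p=17):

[[1], [2, 3, 7, 9, 13], [4, 6, 12], [5, 11], [8, 10]]


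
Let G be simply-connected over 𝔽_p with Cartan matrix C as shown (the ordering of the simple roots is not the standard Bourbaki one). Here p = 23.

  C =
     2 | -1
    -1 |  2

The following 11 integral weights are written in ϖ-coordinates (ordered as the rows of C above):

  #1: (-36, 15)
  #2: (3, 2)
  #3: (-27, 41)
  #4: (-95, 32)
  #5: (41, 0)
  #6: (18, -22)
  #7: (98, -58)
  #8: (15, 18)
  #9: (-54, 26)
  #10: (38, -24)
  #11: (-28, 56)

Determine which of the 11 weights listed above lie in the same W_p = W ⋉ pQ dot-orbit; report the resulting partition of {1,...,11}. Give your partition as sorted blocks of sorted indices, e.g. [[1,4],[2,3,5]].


Dynkin diagram of C (from the 2 off-diagonal −1 entries): A_2.

W_23-reps of the 11 weights in Ā_23 (same 2-coord order as C):

  λ_1+ρ ↦ (4, 7)
  λ_2+ρ ↦ (4, 3)
  λ_3+ρ ↦ (4, 3)
  λ_4+ρ ↦ (13, 2)
  λ_5+ρ ↦ (3, 19)
  λ_6+ρ ↦ (2, 19)
  λ_7+ρ ↦ (4, 7)
  λ_8+ρ ↦ (4, 7)
  λ_9+ρ ↦ (4, 3)
  λ_10+ρ ↦ (0, 7)
  λ_11+ρ ↦ (4, 7)

Linkage partition of the 11 weights (6 classes, p=23):

[[1, 7, 8, 11], [2, 3, 9], [4], [5], [6], [10]]


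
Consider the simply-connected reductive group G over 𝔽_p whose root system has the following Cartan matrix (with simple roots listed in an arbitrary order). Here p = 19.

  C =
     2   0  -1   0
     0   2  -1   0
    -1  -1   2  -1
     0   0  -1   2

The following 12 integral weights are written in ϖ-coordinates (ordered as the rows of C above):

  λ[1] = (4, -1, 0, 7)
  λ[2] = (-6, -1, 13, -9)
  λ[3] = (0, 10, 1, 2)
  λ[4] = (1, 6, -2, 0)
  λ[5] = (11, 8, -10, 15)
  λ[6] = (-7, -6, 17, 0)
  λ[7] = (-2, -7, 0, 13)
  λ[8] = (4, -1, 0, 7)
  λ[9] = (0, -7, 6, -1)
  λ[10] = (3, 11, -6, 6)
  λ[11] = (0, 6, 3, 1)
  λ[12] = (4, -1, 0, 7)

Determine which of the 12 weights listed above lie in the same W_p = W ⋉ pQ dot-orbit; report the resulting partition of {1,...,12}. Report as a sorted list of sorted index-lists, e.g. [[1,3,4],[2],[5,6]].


D_4 Cartan matrix, 4 simple roots permuted; ρ=(1,1,1,1).

λ_j+ρ reflected into Ā_19 (⟨·,θ^∨⟩≤19); 4-tuples as given:

  [1] (5, 0, 1, 8);  [2] (5, 0, 1, 8);  [3] (1, 11, 2, 3);  [4] (1, 6, 1, 0);  [5] (3, 0, 0, 7);  [6] (6, 5, 0, 1);  [7] (5, 0, 1, 8);  [8] (5, 0, 1, 8);  [9] (1, 6, 1, 0);  [10] (1, 7, 4, 2);  [11] (1, 7, 4, 2);  [12] (5, 0, 1, 8)

The 12 indices split into 6 linkage classes (same alcove rep ⇔ same W_19-dot-orbit):

[[1, 2, 7, 8, 12], [3], [4, 9], [5], [6], [10, 11]]


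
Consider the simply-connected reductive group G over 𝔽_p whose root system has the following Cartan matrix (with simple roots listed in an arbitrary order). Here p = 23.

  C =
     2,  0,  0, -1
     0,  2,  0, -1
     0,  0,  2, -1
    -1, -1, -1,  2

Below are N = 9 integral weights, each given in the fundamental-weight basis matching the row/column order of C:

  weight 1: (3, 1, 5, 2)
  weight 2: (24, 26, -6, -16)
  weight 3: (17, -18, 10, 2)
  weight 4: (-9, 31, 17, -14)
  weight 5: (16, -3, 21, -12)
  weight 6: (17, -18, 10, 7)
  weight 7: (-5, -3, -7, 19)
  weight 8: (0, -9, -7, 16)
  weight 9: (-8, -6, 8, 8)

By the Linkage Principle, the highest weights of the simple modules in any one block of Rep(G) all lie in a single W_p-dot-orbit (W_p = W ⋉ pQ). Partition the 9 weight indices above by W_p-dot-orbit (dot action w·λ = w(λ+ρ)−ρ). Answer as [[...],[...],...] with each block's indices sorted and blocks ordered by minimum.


C ↔ D_4 under row/col permutation; |W(D_4)| = 192.

λ_j+ρ reflected into Ā_23 (⟨·,θ^∨⟩≤23); 4-tuples as given:

    1: (4, 2, 6, 3)
    2: (4, 2, 6, 3)
    3: (4, 3, 3, 2)
    4: (4, 2, 6, 3)
    5: (1, 8, 6, 3)
    6: (4, 3, 3, 2)
    7: (4, 2, 6, 3)
    8: (1, 8, 6, 3)
    9: (4, 2, 6, 3)

Grouping the 9 weights by Ā_23-representative: 3 linkage classes.

[[1, 2, 4, 7, 9], [3, 6], [5, 8]]


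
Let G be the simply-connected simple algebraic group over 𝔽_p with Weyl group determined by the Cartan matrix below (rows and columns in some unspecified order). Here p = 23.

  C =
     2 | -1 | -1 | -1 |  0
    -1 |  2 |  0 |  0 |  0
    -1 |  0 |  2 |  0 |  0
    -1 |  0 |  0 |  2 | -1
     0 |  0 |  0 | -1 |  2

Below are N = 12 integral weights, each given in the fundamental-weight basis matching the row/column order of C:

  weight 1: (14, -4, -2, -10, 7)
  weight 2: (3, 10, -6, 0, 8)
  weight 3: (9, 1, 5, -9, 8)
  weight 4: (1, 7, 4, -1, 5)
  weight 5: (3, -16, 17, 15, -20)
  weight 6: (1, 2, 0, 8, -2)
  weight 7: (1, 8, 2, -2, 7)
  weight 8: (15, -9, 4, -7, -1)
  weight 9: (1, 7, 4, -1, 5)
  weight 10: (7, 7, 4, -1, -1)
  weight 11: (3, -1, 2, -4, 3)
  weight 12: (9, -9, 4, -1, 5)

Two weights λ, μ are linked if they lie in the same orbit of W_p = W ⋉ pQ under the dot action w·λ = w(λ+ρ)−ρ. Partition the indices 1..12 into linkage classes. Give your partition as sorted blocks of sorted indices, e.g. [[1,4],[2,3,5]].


D_5 Cartan matrix, 5 simple roots permuted; ρ=(1,1,1,1,1).

W_23-reps of the 12 weights in Ā_23 (same 5-coord order as C):

  λ_1 → (2, 3, 1, 6, 1);  λ_2 → (1, 9, 3, 1, 7);  λ_3 → (2, 2, 6, 2, 1);  λ_4 → (2, 8, 5, 0, 6);  λ_5 → (1, 0, 3, 3, 1);  λ_6 → (2, 3, 1, 6, 1);  λ_7 → (1, 9, 3, 1, 7);  λ_8 → (2, 8, 5, 0, 6);  λ_9 → (2, 8, 5, 0, 6);  λ_10 → (2, 8, 5, 0, 6);  λ_11 → (1, 0, 3, 3, 1);  λ_12 → (2, 8, 5, 0, 6)

Linkage partition of the 12 weights (5 classes, p=23):

[[1, 6], [2, 7], [3], [4, 8, 9, 10, 12], [5, 11]]


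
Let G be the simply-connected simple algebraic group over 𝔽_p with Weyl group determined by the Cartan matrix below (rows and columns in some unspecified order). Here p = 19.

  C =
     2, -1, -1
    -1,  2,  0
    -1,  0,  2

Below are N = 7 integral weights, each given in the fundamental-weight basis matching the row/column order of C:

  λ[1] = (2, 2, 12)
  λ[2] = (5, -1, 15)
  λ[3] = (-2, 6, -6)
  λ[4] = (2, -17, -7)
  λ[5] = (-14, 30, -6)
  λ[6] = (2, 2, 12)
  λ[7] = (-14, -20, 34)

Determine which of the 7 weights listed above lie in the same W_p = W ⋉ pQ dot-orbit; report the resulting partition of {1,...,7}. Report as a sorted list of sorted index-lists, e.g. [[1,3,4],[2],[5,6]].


Dynkin diagram of C (from the 4 off-diagonal −1 entries): A_3.

Each λ_j+ρ reduced to Ā_19; 3-tuples below use C's row order:

  [1] (3, 3, 13) · [2] (3, 3, 13) · [3] (5, 1, 1) · [4] (3, 3, 13) · [5] (5, 1, 1) · [6] (3, 3, 13) · [7] (3, 3, 13)

Linkage partition of the 7 weights (2 classes, p=19):

[[1, 2, 4, 6, 7], [3, 5]]


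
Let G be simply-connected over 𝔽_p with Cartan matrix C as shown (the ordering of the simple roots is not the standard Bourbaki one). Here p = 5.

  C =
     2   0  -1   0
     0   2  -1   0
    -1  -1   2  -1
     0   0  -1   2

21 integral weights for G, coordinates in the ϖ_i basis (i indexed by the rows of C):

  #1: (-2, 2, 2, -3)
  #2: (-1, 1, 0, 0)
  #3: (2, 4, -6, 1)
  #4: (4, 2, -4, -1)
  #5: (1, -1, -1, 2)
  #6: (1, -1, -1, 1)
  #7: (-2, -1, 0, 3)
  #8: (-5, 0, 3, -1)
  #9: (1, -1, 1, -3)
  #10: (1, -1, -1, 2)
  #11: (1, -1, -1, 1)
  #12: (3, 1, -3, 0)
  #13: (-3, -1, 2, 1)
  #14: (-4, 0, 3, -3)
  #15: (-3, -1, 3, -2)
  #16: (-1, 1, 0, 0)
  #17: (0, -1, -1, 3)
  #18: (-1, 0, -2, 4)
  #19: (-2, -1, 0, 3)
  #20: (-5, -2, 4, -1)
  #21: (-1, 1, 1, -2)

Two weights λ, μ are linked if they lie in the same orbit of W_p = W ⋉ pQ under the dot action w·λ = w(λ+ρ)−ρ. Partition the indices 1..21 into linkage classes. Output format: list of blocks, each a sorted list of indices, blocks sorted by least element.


Type D_4, rank 4, |W|=192; reorder rows/cols to standard.

Ā_5 reps of the 21 weights (D_4, coords as presented):

    1: (0, 2, 1, 1)
    2: (0, 2, 1, 1)
    3: (2, 0, 0, 3)
    4: (2, 0, 0, 3)
    5: (2, 0, 0, 3)
    6: (2, 0, 0, 2)
    7: (1, 0, 0, 4)
    8: (4, 1, 0, 0)
    9: (2, 0, 0, 2)
    10: (2, 0, 0, 3)
    11: (2, 0, 0, 2)
    12: (2, 0, 1, 1)
    13: (2, 0, 0, 2)
    14: (2, 0, 1, 1)
    15: (2, 0, 1, 1)
    16: (0, 2, 1, 1)
    17: (1, 0, 0, 4)
    18: (1, 0, 0, 4)
    19: (1, 0, 0, 4)
    20: (4, 1, 0, 0)
    21: (0, 2, 1, 1)

6 distinct reps among the 21 weights ⇒ 6 W_5-linkage classes:

[[1, 2, 16, 21], [3, 4, 5, 10], [6, 9, 11, 13], [7, 17, 18, 19], [8, 20], [12, 14, 15]]


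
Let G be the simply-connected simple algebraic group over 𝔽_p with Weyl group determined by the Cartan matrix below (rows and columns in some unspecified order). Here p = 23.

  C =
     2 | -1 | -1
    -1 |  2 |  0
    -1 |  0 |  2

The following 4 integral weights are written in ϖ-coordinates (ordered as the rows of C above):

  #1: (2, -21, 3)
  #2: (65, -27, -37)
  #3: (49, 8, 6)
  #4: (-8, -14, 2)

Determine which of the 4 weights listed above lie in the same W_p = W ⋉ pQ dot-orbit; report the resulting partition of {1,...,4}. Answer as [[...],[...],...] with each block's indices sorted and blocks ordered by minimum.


A_3 Cartan matrix, 3 simple roots permuted; ρ=(1,1,1).

Alcove-folded reps (p=23, 4 weights, presented ϖ-order):

    [1] (4, 3, 13)
    [2] (4, 3, 13)
    [3] (4, 9, 7)
    [4] (4, 3, 13)

These 4 weights hit 2 W_23-dot-orbits; sizes (3, 1):

[[1, 2, 4], [3]]


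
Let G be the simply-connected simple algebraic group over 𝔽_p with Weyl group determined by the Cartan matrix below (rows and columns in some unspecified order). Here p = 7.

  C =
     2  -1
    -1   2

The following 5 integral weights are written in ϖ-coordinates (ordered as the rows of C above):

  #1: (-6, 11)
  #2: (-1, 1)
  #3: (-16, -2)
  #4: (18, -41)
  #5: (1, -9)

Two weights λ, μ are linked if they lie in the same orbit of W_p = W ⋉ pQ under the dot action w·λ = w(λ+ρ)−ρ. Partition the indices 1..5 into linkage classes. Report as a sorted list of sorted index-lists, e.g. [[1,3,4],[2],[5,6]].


Type A_2, rank 2, |W|=6; reorder rows/cols to standard.

Each λ_j+ρ reduced to Ā_7; 2-tuples below use C's row order:

  λ_1+ρ ↦ (0, 2) · λ_2+ρ ↦ (0, 2) · λ_3+ρ ↦ (5, 1) · λ_4+ρ ↦ (2, 0) · λ_5+ρ ↦ (5, 1)

These 5 weights hit 3 W_7-dot-orbits; sizes (2, 2, 1):

[[1, 2], [3, 5], [4]]


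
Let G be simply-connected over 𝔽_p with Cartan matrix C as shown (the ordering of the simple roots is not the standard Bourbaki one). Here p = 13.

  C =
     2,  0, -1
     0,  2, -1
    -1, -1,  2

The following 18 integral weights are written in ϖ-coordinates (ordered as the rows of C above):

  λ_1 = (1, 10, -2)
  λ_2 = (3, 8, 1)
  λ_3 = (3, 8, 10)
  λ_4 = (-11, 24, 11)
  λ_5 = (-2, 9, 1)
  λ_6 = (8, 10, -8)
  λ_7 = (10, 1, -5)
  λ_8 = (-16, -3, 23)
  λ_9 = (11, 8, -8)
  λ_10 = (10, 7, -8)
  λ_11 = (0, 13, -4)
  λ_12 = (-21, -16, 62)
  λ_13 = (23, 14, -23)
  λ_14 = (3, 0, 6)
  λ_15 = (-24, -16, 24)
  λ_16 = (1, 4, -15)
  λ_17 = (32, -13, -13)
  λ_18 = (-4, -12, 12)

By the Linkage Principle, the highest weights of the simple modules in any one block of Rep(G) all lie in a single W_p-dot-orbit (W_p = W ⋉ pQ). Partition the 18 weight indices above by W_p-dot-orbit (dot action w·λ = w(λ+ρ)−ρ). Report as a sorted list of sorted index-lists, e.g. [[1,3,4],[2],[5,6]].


A_3 Cartan matrix, 3 simple roots permuted; ρ=(1,1,1).

Alcove-folded reps (p=13, 18 weights, presented ϖ-order):

  [1] (1, 10, 1)
  [2] (2, 7, 2)
  [3] (7, 2, 2)
  [4] (1, 10, 1)
  [5] (1, 10, 1)
  [6] (2, 4, 7)
  [7] (7, 2, 2)
  [8] (2, 7, 2)
  [9] (4, 1, 7)
  [10] (4, 1, 7)
  [11] (1, 10, 1)
  [12] (7, 2, 2)
  [13] (7, 2, 2)
  [14] (4, 1, 7)
  [15] (2, 10, 1)
  [16] (4, 1, 7)
  [17] (4, 1, 7)
  [18] (2, 10, 1)

Partition of {1..18} into 6 W_13-dot-orbits:

[[1, 4, 5, 11], [2, 8], [3, 7, 12, 13], [6], [9, 10, 14, 16, 17], [15, 18]]
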